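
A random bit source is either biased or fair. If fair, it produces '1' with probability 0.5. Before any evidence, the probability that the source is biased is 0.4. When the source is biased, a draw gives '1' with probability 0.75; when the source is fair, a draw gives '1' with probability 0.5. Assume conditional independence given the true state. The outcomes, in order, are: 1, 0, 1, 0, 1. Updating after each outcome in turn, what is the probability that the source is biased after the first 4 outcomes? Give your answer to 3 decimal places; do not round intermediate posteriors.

0.273

Each posterior becomes the prior for the next update.
After '1': P(biased) = 0.75·0.4000 / (0.75·0.4000 + 0.5·0.6000) ≈ 0.5000
After '0': P(biased) = 0.25·0.5000 / (0.25·0.5000 + 0.5·0.5000) ≈ 0.3333
After '1': P(biased) = 0.75·0.3333 / (0.75·0.3333 + 0.5·0.6667) ≈ 0.4286
After '0': P(biased) = 0.25·0.4286 / (0.25·0.4286 + 0.5·0.5714) ≈ 0.2727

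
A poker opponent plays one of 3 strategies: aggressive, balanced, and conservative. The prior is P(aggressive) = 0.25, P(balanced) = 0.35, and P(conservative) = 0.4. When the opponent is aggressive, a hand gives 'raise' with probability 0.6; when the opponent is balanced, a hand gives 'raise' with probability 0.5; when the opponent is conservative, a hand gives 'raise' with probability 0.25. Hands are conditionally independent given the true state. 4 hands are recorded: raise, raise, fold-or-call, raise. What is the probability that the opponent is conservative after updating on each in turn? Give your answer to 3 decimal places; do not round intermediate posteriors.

0.097

Apply Bayes' rule sequentially, carrying P(conservative) forward.
After 'raise': normaliser = 0.6·0.2500 + 0.5·0.3500 + 0.25·0.4000; P(aggressive) ≈ 0.3529, P(balanced) ≈ 0.4118, P(conservative) ≈ 0.2353
After 'raise': normaliser = 0.6·0.3529 + 0.5·0.4118 + 0.25·0.2353; P(aggressive) ≈ 0.4444, P(balanced) ≈ 0.4321, P(conservative) ≈ 0.1235
After 'fold-or-call': normaliser = 0.4·0.4444 + 0.5·0.4321 + 0.75·0.1235; P(aggressive) ≈ 0.3655, P(balanced) ≈ 0.4442, P(conservative) ≈ 0.1904
After 'raise': normaliser = 0.6·0.3655 + 0.5·0.4442 + 0.25·0.1904; P(aggressive) ≈ 0.4485, P(balanced) ≈ 0.4542, P(conservative) ≈ 0.0973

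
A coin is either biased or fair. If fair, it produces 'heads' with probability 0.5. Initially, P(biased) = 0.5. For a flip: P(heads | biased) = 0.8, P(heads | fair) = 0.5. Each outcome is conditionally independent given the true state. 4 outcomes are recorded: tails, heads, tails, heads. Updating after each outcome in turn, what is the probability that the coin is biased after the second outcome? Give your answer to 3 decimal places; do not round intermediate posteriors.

0.390

After 'tails': P(biased) = 0.2·0.5000 / (0.2·0.5000 + 0.5·0.5000) ≈ 0.2857
After 'heads': P(biased) = 0.8·0.2857 / (0.8·0.2857 + 0.5·0.7143) ≈ 0.3902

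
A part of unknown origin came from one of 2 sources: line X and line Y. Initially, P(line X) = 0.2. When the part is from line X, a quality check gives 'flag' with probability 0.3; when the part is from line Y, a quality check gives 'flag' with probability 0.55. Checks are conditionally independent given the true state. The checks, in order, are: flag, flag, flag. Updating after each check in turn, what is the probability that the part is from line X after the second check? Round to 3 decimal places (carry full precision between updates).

0.069

After 'flag': P(line X) = 0.3·0.2000 / (0.3·0.2000 + 0.55·0.8000) ≈ 0.1200
After 'flag': P(line X) = 0.3·0.1200 / (0.3·0.1200 + 0.55·0.8800) ≈ 0.0692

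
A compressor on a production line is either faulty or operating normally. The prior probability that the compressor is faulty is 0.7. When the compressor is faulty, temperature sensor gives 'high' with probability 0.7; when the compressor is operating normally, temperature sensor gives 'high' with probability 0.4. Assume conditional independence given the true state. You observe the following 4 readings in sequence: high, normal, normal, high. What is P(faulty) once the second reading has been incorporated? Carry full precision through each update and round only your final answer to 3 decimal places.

0.671

Apply Bayes' rule sequentially, carrying P(faulty) forward.
After 'high': P(faulty) = 0.7·0.7000 / (0.7·0.7000 + 0.4·0.3000) ≈ 0.8033
After 'normal': P(faulty) = 0.3·0.8033 / (0.3·0.8033 + 0.6·0.1967) ≈ 0.6712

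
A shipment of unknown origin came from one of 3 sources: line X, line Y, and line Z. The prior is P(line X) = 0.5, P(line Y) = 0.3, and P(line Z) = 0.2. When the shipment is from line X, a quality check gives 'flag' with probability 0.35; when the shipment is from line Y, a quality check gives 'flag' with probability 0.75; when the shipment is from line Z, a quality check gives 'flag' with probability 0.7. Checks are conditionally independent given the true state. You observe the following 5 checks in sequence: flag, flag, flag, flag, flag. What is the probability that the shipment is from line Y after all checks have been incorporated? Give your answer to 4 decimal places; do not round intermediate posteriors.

0.6627

After 'flag': normaliser = 0.35·0.5000 + 0.75·0.3000 + 0.7·0.2000; P(line X) ≈ 0.3241, P(line Y) ≈ 0.4167, P(line Z) ≈ 0.2593
After 'flag': normaliser = 0.35·0.3241 + 0.75·0.4167 + 0.7·0.2593; P(line X) ≈ 0.1867, P(line Y) ≈ 0.5145, P(line Z) ≈ 0.2988
After 'flag': normaliser = 0.35·0.1867 + 0.75·0.5145 + 0.7·0.2988; P(line X) ≈ 0.0990, P(line Y) ≈ 0.5843, P(line Z) ≈ 0.3167
After 'flag': normaliser = 0.35·0.0990 + 0.75·0.5843 + 0.7·0.3167; P(line X) ≈ 0.0499, P(line Y) ≈ 0.6309, P(line Z) ≈ 0.3192
After 'flag': normaliser = 0.35·0.0499 + 0.75·0.6309 + 0.7·0.3192; P(line X) ≈ 0.0244, P(line Y) ≈ 0.6627, P(line Z) ≈ 0.3129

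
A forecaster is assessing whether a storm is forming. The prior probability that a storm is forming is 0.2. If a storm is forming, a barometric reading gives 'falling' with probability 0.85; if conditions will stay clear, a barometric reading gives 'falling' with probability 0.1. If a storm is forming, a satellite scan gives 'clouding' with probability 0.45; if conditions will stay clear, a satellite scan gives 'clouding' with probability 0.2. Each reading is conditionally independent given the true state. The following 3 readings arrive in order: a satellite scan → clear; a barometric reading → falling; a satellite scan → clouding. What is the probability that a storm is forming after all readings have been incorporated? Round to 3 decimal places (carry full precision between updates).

Apply Bayes' rule sequentially, carrying P(storm) forward.
After a satellite scan='clear': P(storm) = 0.55·0.2000 / (0.55·0.2000 + 0.8·0.8000) ≈ 0.1467
After a barometric reading='falling': P(storm) = 0.85·0.1467 / (0.85·0.1467 + 0.1·0.8533) ≈ 0.5937
After a satellite scan='clouding': P(storm) = 0.45·0.5937 / (0.45·0.5937 + 0.2·0.4063) ≈ 0.7667

0.767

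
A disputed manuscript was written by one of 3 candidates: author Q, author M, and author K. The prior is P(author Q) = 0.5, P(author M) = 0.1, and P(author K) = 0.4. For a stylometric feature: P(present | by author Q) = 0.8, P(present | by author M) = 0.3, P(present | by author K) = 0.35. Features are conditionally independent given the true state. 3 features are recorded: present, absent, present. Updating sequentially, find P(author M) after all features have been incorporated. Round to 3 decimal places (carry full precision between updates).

0.062

Apply Bayes' rule sequentially, carrying P(author M) forward.
After 'present': normaliser = 0.8·0.5000 + 0.3·0.1000 + 0.35·0.4000; P(author Q) ≈ 0.7018, P(author M) ≈ 0.0526, P(author K) ≈ 0.2456
After 'absent': normaliser = 0.2·0.7018 + 0.7·0.0526 + 0.65·0.2456; P(author Q) ≈ 0.4167, P(author M) ≈ 0.1094, P(author K) ≈ 0.4740
After 'present': normaliser = 0.8·0.4167 + 0.3·0.1094 + 0.35·0.4740; P(author Q) ≈ 0.6265, P(author M) ≈ 0.0617, P(author K) ≈ 0.3118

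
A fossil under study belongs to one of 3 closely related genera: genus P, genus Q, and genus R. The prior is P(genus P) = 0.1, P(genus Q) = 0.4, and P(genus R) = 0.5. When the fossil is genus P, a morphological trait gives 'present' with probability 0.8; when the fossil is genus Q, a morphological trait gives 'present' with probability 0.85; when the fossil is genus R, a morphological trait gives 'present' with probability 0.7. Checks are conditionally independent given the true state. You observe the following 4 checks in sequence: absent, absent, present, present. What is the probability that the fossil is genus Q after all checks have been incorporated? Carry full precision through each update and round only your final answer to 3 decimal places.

0.209

After 'absent': normaliser = 0.2·0.1000 + 0.15·0.4000 + 0.3·0.5000; P(genus P) ≈ 0.0870, P(genus Q) ≈ 0.2609, P(genus R) ≈ 0.6522
After 'absent': normaliser = 0.2·0.0870 + 0.15·0.2609 + 0.3·0.6522; P(genus P) ≈ 0.0690, P(genus Q) ≈ 0.1552, P(genus R) ≈ 0.7759
After 'present': normaliser = 0.8·0.0690 + 0.85·0.1552 + 0.7·0.7759; P(genus P) ≈ 0.0756, P(genus Q) ≈ 0.1806, P(genus R) ≈ 0.7438
After 'present': normaliser = 0.8·0.0756 + 0.85·0.1806 + 0.7·0.7438; P(genus P) ≈ 0.0823, P(genus Q) ≈ 0.2090, P(genus R) ≈ 0.7087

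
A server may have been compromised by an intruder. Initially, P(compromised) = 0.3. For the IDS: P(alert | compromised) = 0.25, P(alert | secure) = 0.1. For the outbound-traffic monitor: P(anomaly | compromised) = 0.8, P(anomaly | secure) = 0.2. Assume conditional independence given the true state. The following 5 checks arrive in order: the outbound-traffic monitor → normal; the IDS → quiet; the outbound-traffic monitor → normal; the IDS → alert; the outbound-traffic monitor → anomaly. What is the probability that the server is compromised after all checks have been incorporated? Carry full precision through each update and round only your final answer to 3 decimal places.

After the outbound-traffic monitor='normal': P(compromised) = 0.2·0.3000 / (0.2·0.3000 + 0.8·0.7000) ≈ 0.0968
After the IDS='quiet': P(compromised) = 0.75·0.0968 / (0.75·0.0968 + 0.9·0.9032) ≈ 0.0820
After the outbound-traffic monitor='normal': P(compromised) = 0.2·0.0820 / (0.2·0.0820 + 0.8·0.9180) ≈ 0.0218
After the IDS='alert': P(compromised) = 0.25·0.0218 / (0.25·0.0218 + 0.1·0.9782) ≈ 0.0529
After the outbound-traffic monitor='anomaly': P(compromised) = 0.8·0.0529 / (0.8·0.0529 + 0.2·0.9471) ≈ 0.1825

0.182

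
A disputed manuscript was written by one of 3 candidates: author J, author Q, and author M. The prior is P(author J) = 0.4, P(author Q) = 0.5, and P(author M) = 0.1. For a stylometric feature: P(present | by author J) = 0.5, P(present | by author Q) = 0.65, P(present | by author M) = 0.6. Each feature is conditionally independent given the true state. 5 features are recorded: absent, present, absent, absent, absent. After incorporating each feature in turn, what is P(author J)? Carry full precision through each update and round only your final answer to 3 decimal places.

After 'absent': normaliser = 0.5·0.4000 + 0.35·0.5000 + 0.4·0.1000; P(author J) ≈ 0.4819, P(author Q) ≈ 0.4217, P(author M) ≈ 0.0964
After 'present': normaliser = 0.5·0.4819 + 0.65·0.4217 + 0.6·0.0964; P(author J) ≈ 0.4206, P(author Q) ≈ 0.4784, P(author M) ≈ 0.1009
After 'absent': normaliser = 0.5·0.4206 + 0.35·0.4784 + 0.4·0.1009; P(author J) ≈ 0.5030, P(author Q) ≈ 0.4005, P(author M) ≈ 0.0966
After 'absent': normaliser = 0.5·0.5030 + 0.35·0.4005 + 0.4·0.0966; P(author J) ≈ 0.5845, P(author Q) ≈ 0.3258, P(author M) ≈ 0.0898
After 'absent': normaliser = 0.5·0.5845 + 0.35·0.3258 + 0.4·0.0898; P(author J) ≈ 0.6609, P(author Q) ≈ 0.2579, P(author M) ≈ 0.0812

0.661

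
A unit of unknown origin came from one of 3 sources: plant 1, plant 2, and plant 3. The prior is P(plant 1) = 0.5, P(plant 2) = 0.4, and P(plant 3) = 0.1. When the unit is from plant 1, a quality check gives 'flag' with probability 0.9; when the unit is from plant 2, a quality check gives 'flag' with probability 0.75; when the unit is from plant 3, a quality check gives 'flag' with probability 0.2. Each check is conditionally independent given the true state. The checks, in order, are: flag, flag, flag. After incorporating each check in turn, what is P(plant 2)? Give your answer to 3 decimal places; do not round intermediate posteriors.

0.316

After 'flag': normaliser = 0.9·0.5000 + 0.75·0.4000 + 0.2·0.1000; P(plant 1) ≈ 0.5844, P(plant 2) ≈ 0.3896, P(plant 3) ≈ 0.0260
After 'flag': normaliser = 0.9·0.5844 + 0.75·0.3896 + 0.2·0.0260; P(plant 1) ≈ 0.6388, P(plant 2) ≈ 0.3549, P(plant 3) ≈ 0.0063
After 'flag': normaliser = 0.9·0.6388 + 0.75·0.3549 + 0.2·0.0063; P(plant 1) ≈ 0.6825, P(plant 2) ≈ 0.3160, P(plant 3) ≈ 0.0015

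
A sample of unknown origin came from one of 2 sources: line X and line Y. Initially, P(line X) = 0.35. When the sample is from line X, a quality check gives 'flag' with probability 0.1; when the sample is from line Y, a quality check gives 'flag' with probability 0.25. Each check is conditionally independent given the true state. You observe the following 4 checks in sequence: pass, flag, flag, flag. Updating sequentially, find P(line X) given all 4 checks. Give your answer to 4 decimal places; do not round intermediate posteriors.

After 'pass': P(line X) = 0.9·0.3500 / (0.9·0.3500 + 0.75·0.6500) ≈ 0.3925
After 'flag': P(line X) = 0.1·0.3925 / (0.1·0.3925 + 0.25·0.6075) ≈ 0.2054
After 'flag': P(line X) = 0.1·0.2054 / (0.1·0.2054 + 0.25·0.7946) ≈ 0.0937
After 'flag': P(line X) = 0.1·0.0937 / (0.1·0.0937 + 0.25·0.9063) ≈ 0.0397

0.0397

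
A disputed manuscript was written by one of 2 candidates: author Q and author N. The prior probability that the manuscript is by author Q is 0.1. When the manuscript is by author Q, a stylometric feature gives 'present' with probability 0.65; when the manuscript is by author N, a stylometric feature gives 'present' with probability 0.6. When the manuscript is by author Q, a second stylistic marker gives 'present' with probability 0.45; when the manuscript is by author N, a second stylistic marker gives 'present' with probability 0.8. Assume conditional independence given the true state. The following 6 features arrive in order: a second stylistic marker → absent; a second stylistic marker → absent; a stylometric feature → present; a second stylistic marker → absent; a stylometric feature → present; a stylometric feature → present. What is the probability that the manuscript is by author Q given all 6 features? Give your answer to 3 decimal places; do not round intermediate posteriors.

0.746

Each posterior becomes the prior for the next update.
After a second stylistic marker='absent': P(author Q) = 0.55·0.1000 / (0.55·0.1000 + 0.2·0.9000) ≈ 0.2340
After a second stylistic marker='absent': P(author Q) = 0.55·0.2340 / (0.55·0.2340 + 0.2·0.7660) ≈ 0.4566
After a stylometric feature='present': P(author Q) = 0.65·0.4566 / (0.65·0.4566 + 0.6·0.5434) ≈ 0.4765
After a second stylistic marker='absent': P(author Q) = 0.55·0.4765 / (0.55·0.4765 + 0.2·0.5235) ≈ 0.7146
After a stylometric feature='present': P(author Q) = 0.65·0.7146 / (0.65·0.7146 + 0.6·0.2854) ≈ 0.7306
After a stylometric feature='present': P(author Q) = 0.65·0.7306 / (0.65·0.7306 + 0.6·0.2694) ≈ 0.7461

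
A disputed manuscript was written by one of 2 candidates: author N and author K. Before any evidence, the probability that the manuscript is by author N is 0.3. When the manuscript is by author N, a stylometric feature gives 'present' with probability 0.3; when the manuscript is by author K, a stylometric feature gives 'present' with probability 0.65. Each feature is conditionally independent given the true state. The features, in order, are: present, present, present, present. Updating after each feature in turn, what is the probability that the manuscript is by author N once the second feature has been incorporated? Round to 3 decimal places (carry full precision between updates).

After 'present': P(author N) = 0.3·0.3000 / (0.3·0.3000 + 0.65·0.7000) ≈ 0.1651
After 'present': P(author N) = 0.3·0.1651 / (0.3·0.1651 + 0.65·0.8349) ≈ 0.0837

0.084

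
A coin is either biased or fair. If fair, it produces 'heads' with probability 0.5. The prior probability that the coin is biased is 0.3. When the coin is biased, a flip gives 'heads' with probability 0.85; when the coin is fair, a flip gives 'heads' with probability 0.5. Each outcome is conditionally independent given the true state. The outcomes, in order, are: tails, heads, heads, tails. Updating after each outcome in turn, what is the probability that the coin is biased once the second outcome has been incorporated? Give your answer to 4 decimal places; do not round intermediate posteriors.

After 'tails': P(biased) = 0.15·0.3000 / (0.15·0.3000 + 0.5·0.7000) ≈ 0.1139
After 'heads': P(biased) = 0.85·0.1139 / (0.85·0.1139 + 0.5·0.8861) ≈ 0.1794

0.1794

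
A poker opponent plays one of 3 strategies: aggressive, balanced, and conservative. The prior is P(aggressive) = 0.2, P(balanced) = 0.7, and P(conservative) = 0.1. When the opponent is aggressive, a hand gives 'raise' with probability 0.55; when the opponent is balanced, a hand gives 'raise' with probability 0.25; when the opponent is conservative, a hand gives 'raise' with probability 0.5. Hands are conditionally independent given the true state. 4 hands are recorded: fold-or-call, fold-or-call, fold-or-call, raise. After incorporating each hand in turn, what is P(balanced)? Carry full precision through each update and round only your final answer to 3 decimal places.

0.819

After 'fold-or-call': normaliser = 0.45·0.2000 + 0.75·0.7000 + 0.5·0.1000; P(aggressive) ≈ 0.1353, P(balanced) ≈ 0.7895, P(conservative) ≈ 0.0752
After 'fold-or-call': normaliser = 0.45·0.1353 + 0.75·0.7895 + 0.5·0.0752; P(aggressive) ≈ 0.0882, P(balanced) ≈ 0.8574, P(conservative) ≈ 0.0544
After 'fold-or-call': normaliser = 0.45·0.0882 + 0.75·0.8574 + 0.5·0.0544; P(aggressive) ≈ 0.0559, P(balanced) ≈ 0.9058, P(conservative) ≈ 0.0383
After 'raise': normaliser = 0.55·0.0559 + 0.25·0.9058 + 0.5·0.0383; P(aggressive) ≈ 0.1112, P(balanced) ≈ 0.8194, P(conservative) ≈ 0.0694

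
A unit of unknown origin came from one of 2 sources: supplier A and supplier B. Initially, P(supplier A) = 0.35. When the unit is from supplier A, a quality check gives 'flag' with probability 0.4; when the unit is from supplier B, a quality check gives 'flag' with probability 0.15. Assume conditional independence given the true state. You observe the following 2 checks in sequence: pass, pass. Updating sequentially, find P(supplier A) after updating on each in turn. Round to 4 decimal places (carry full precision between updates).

0.2115

After 'pass': P(supplier A) = 0.6·0.3500 / (0.6·0.3500 + 0.85·0.6500) ≈ 0.2754
After 'pass': P(supplier A) = 0.6·0.2754 / (0.6·0.2754 + 0.85·0.7246) ≈ 0.2115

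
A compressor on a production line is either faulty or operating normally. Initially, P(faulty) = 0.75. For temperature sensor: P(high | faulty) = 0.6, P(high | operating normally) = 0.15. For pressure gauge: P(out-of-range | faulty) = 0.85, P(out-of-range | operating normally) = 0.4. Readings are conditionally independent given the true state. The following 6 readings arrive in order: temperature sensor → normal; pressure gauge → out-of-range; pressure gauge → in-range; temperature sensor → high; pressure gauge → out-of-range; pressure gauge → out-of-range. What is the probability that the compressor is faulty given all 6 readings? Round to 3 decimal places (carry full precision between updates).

0.931

After temperature sensor='normal': P(faulty) = 0.4·0.7500 / (0.4·0.7500 + 0.85·0.2500) ≈ 0.5854
After pressure gauge='out-of-range': P(faulty) = 0.85·0.5854 / (0.85·0.5854 + 0.4·0.4146) ≈ 0.7500
After pressure gauge='in-range': P(faulty) = 0.15·0.7500 / (0.15·0.7500 + 0.6·0.2500) ≈ 0.4286
After temperature sensor='high': P(faulty) = 0.6·0.4286 / (0.6·0.4286 + 0.15·0.5714) ≈ 0.7500
After pressure gauge='out-of-range': P(faulty) = 0.85·0.7500 / (0.85·0.7500 + 0.4·0.2500) ≈ 0.8644
After pressure gauge='out-of-range': P(faulty) = 0.85·0.8644 / (0.85·0.8644 + 0.4·0.1356) ≈ 0.9313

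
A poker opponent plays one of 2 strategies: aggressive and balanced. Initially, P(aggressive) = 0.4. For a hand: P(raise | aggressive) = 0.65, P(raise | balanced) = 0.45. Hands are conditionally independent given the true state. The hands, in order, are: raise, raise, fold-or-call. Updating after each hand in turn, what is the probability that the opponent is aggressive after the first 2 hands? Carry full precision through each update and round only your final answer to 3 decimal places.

0.582

After 'raise': P(aggressive) = 0.65·0.4000 / (0.65·0.4000 + 0.45·0.6000) ≈ 0.4906
After 'raise': P(aggressive) = 0.65·0.4906 / (0.65·0.4906 + 0.45·0.5094) ≈ 0.5818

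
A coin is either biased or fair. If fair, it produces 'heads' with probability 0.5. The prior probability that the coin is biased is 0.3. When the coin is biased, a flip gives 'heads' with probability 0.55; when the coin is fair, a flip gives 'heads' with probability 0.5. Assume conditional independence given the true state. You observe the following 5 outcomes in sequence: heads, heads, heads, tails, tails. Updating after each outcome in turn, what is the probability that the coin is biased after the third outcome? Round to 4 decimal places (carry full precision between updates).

0.3632

After 'heads': P(biased) = 0.55·0.3000 / (0.55·0.3000 + 0.5·0.7000) ≈ 0.3204
After 'heads': P(biased) = 0.55·0.3204 / (0.55·0.3204 + 0.5·0.6796) ≈ 0.3415
After 'heads': P(biased) = 0.55·0.3415 / (0.55·0.3415 + 0.5·0.6585) ≈ 0.3632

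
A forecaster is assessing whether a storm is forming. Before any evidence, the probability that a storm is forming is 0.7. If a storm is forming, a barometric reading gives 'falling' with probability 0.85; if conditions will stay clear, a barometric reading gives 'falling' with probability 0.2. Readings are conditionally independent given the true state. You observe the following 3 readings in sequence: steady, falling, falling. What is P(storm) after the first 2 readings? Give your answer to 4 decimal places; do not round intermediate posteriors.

0.6503

After 'steady': P(storm) = 0.15·0.7000 / (0.15·0.7000 + 0.8·0.3000) ≈ 0.3043
After 'falling': P(storm) = 0.85·0.3043 / (0.85·0.3043 + 0.2·0.6957) ≈ 0.6503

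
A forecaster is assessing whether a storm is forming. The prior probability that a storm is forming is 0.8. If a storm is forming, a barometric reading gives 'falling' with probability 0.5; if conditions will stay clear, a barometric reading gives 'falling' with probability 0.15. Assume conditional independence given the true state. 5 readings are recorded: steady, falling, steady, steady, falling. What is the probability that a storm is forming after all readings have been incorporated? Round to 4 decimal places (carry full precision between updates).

0.9005

Apply Bayes' rule sequentially, carrying P(storm) forward.
After 'steady': P(storm) = 0.5·0.8000 / (0.5·0.8000 + 0.85·0.2000) ≈ 0.7018
After 'falling': P(storm) = 0.5·0.7018 / (0.5·0.7018 + 0.15·0.2982) ≈ 0.8869
After 'steady': P(storm) = 0.5·0.8869 / (0.5·0.8869 + 0.85·0.1131) ≈ 0.8219
After 'steady': P(storm) = 0.5·0.8219 / (0.5·0.8219 + 0.85·0.1781) ≈ 0.7307
After 'falling': P(storm) = 0.5·0.7307 / (0.5·0.7307 + 0.15·0.2693) ≈ 0.9005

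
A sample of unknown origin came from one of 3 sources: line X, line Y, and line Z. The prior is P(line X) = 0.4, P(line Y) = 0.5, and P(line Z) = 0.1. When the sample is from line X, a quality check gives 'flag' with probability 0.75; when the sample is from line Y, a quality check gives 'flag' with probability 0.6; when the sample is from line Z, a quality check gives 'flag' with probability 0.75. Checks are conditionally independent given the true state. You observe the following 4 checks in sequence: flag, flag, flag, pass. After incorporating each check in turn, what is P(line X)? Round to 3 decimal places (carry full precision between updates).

0.440

After 'flag': normaliser = 0.75·0.4000 + 0.6·0.5000 + 0.75·0.1000; P(line X) ≈ 0.4444, P(line Y) ≈ 0.4444, P(line Z) ≈ 0.1111
After 'flag': normaliser = 0.75·0.4444 + 0.6·0.4444 + 0.75·0.1111; P(line X) ≈ 0.4878, P(line Y) ≈ 0.3902, P(line Z) ≈ 0.1220
After 'flag': normaliser = 0.75·0.4878 + 0.6·0.3902 + 0.75·0.1220; P(line X) ≈ 0.5291, P(line Y) ≈ 0.3386, P(line Z) ≈ 0.1323
After 'pass': normaliser = 0.25·0.5291 + 0.4·0.3386 + 0.25·0.1323; P(line X) ≈ 0.4398, P(line Y) ≈ 0.4503, P(line Z) ≈ 0.1099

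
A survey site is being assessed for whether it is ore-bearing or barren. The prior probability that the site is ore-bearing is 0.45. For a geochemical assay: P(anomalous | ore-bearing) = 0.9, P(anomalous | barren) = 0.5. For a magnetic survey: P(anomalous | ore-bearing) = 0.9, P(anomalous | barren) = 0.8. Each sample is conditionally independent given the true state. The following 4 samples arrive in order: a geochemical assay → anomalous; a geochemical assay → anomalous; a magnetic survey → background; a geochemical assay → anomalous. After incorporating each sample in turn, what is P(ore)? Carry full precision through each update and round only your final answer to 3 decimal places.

After a geochemical assay='anomalous': P(ore) = 0.9·0.4500 / (0.9·0.4500 + 0.5·0.5500) ≈ 0.5956
After a geochemical assay='anomalous': P(ore) = 0.9·0.5956 / (0.9·0.5956 + 0.5·0.4044) ≈ 0.7261
After a magnetic survey='background': P(ore) = 0.1·0.7261 / (0.1·0.7261 + 0.2·0.2739) ≈ 0.5700
After a geochemical assay='anomalous': P(ore) = 0.9·0.5700 / (0.9·0.5700 + 0.5·0.4300) ≈ 0.7047

0.705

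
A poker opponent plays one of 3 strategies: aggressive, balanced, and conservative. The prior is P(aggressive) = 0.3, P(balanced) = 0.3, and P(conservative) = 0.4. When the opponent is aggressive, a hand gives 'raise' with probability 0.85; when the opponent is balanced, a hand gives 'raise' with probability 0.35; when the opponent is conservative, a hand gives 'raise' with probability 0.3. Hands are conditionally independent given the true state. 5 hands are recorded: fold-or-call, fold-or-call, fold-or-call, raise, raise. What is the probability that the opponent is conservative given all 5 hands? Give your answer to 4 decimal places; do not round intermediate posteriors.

0.5329

Apply Bayes' rule sequentially, carrying P(conservative) forward.
After 'fold-or-call': normaliser = 0.15·0.3000 + 0.65·0.3000 + 0.7·0.4000; P(aggressive) ≈ 0.0865, P(balanced) ≈ 0.3750, P(conservative) ≈ 0.5385
After 'fold-or-call': normaliser = 0.15·0.0865 + 0.65·0.3750 + 0.7·0.5385; P(aggressive) ≈ 0.0205, P(balanced) ≈ 0.3847, P(conservative) ≈ 0.5948
After 'fold-or-call': normaliser = 0.15·0.0205 + 0.65·0.3847 + 0.7·0.5948; P(aggressive) ≈ 0.0046, P(balanced) ≈ 0.3735, P(conservative) ≈ 0.6219
After 'raise': normaliser = 0.85·0.0046 + 0.35·0.3735 + 0.3·0.6219; P(aggressive) ≈ 0.0121, P(balanced) ≈ 0.4070, P(conservative) ≈ 0.5809
After 'raise': normaliser = 0.85·0.0121 + 0.35·0.4070 + 0.3·0.5809; P(aggressive) ≈ 0.0316, P(balanced) ≈ 0.4355, P(conservative) ≈ 0.5329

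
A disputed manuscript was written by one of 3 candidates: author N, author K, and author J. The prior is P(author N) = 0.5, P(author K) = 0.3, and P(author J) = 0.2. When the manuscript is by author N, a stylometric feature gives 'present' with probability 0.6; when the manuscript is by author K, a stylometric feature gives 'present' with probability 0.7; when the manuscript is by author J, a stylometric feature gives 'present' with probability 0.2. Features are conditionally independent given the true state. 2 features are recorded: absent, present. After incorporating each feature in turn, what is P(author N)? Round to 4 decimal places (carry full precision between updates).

0.5581

After 'absent': normaliser = 0.4·0.5000 + 0.3·0.3000 + 0.8·0.2000; P(author N) ≈ 0.4444, P(author K) ≈ 0.2000, P(author J) ≈ 0.3556
After 'present': normaliser = 0.6·0.4444 + 0.7·0.2000 + 0.2·0.3556; P(author N) ≈ 0.5581, P(author K) ≈ 0.2930, P(author J) ≈ 0.1488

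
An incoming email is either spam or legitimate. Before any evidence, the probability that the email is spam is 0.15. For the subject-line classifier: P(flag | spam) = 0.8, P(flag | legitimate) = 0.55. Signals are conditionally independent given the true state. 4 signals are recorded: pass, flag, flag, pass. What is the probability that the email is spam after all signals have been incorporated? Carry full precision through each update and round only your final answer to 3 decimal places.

0.069

After 'pass': P(spam) = 0.2·0.1500 / (0.2·0.1500 + 0.45·0.8500) ≈ 0.0727
After 'flag': P(spam) = 0.8·0.0727 / (0.8·0.0727 + 0.55·0.9273) ≈ 0.1024
After 'flag': P(spam) = 0.8·0.1024 / (0.8·0.1024 + 0.55·0.8976) ≈ 0.1423
After 'pass': P(spam) = 0.2·0.1423 / (0.2·0.1423 + 0.45·0.8577) ≈ 0.0687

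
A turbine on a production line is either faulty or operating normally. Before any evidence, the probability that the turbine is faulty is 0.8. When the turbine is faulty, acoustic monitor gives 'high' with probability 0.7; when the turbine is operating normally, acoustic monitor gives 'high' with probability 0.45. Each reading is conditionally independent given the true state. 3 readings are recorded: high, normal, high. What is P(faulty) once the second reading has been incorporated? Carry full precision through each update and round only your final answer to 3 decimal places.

0.772

After 'high': P(faulty) = 0.7·0.8000 / (0.7·0.8000 + 0.45·0.2000) ≈ 0.8615
After 'normal': P(faulty) = 0.3·0.8615 / (0.3·0.8615 + 0.55·0.1385) ≈ 0.7724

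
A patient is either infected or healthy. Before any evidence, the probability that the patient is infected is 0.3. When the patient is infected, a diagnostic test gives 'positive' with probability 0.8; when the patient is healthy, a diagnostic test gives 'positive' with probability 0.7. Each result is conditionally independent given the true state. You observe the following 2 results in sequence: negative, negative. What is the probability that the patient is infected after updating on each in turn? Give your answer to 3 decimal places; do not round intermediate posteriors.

0.160

Each posterior becomes the prior for the next update.
After 'negative': P(infected) = 0.2·0.3000 / (0.2·0.3000 + 0.3·0.7000) ≈ 0.2222
After 'negative': P(infected) = 0.2·0.2222 / (0.2·0.2222 + 0.3·0.7778) ≈ 0.1600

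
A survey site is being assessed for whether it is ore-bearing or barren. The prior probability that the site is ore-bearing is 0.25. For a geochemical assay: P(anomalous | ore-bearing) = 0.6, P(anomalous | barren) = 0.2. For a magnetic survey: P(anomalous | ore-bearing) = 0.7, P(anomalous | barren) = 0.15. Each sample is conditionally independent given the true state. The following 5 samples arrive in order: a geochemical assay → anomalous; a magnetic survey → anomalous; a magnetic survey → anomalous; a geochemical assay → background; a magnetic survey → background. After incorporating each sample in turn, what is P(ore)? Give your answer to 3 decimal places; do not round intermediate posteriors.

0.794

After a geochemical assay='anomalous': P(ore) = 0.6·0.2500 / (0.6·0.2500 + 0.2·0.7500) ≈ 0.5000
After a magnetic survey='anomalous': P(ore) = 0.7·0.5000 / (0.7·0.5000 + 0.15·0.5000) ≈ 0.8235
After a magnetic survey='anomalous': P(ore) = 0.7·0.8235 / (0.7·0.8235 + 0.15·0.1765) ≈ 0.9561
After a geochemical assay='background': P(ore) = 0.4·0.9561 / (0.4·0.9561 + 0.8·0.0439) ≈ 0.9159
After a magnetic survey='background': P(ore) = 0.3·0.9159 / (0.3·0.9159 + 0.85·0.0841) ≈ 0.7935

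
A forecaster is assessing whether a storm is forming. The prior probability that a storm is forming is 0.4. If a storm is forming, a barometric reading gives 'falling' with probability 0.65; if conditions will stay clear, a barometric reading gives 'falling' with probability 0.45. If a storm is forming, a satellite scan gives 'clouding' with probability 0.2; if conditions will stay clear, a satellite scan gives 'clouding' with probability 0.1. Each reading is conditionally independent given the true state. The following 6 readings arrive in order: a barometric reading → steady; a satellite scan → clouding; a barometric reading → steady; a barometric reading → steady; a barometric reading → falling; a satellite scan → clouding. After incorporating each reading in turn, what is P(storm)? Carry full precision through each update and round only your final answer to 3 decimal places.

0.498

Each posterior becomes the prior for the next update.
After a barometric reading='steady': P(storm) = 0.35·0.4000 / (0.35·0.4000 + 0.55·0.6000) ≈ 0.2979
After a satellite scan='clouding': P(storm) = 0.2·0.2979 / (0.2·0.2979 + 0.1·0.7021) ≈ 0.4590
After a barometric reading='steady': P(storm) = 0.35·0.4590 / (0.35·0.4590 + 0.55·0.5410) ≈ 0.3506
After a barometric reading='steady': P(storm) = 0.35·0.3506 / (0.35·0.3506 + 0.55·0.6494) ≈ 0.2557
After a barometric reading='falling': P(storm) = 0.65·0.2557 / (0.65·0.2557 + 0.45·0.7443) ≈ 0.3317
After a satellite scan='clouding': P(storm) = 0.2·0.3317 / (0.2·0.3317 + 0.1·0.6683) ≈ 0.4981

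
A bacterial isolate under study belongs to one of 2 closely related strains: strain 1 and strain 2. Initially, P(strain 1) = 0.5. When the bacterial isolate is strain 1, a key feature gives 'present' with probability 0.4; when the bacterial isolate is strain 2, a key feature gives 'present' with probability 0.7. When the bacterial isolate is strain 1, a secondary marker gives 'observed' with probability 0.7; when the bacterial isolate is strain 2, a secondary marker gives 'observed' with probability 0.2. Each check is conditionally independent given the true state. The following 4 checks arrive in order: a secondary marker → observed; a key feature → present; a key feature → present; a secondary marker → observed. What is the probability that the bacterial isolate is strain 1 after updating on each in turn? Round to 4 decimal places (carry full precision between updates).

Apply Bayes' rule sequentially, carrying P(strain 1) forward.
After a secondary marker='observed': P(strain 1) = 0.7·0.5000 / (0.7·0.5000 + 0.2·0.5000) ≈ 0.7778
After a key feature='present': P(strain 1) = 0.4·0.7778 / (0.4·0.7778 + 0.7·0.2222) ≈ 0.6667
After a key feature='present': P(strain 1) = 0.4·0.6667 / (0.4·0.6667 + 0.7·0.3333) ≈ 0.5333
After a secondary marker='observed': P(strain 1) = 0.7·0.5333 / (0.7·0.5333 + 0.2·0.4667) ≈ 0.8000

0.8000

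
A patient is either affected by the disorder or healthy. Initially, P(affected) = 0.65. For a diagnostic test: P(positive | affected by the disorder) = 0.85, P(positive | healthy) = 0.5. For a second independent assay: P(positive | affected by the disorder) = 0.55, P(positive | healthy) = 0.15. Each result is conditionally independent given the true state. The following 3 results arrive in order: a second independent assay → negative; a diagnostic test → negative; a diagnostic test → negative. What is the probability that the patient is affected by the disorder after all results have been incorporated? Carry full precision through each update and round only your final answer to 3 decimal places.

0.081

Apply Bayes' rule sequentially, carrying P(affected) forward.
After a second independent assay='negative': P(affected) = 0.45·0.6500 / (0.45·0.6500 + 0.85·0.3500) ≈ 0.4958
After a diagnostic test='negative': P(affected) = 0.15·0.4958 / (0.15·0.4958 + 0.5·0.5042) ≈ 0.2278
After a diagnostic test='negative': P(affected) = 0.15·0.2278 / (0.15·0.2278 + 0.5·0.7722) ≈ 0.0813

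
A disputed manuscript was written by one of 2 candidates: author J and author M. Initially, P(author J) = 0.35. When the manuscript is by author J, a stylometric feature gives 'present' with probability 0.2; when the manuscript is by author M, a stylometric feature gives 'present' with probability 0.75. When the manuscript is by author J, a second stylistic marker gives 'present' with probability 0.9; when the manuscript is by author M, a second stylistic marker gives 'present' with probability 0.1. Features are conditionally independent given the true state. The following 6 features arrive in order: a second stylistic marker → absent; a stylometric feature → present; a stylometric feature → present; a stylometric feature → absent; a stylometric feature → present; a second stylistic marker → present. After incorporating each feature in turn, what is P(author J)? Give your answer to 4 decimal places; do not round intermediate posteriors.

After a second stylistic marker='absent': P(author J) = 0.1·0.3500 / (0.1·0.3500 + 0.9·0.6500) ≈ 0.0565
After a stylometric feature='present': P(author J) = 0.2·0.0565 / (0.2·0.0565 + 0.75·0.9435) ≈ 0.0157
After a stylometric feature='present': P(author J) = 0.2·0.0157 / (0.2·0.0157 + 0.75·0.9843) ≈ 0.0042
After a stylometric feature='absent': P(author J) = 0.8·0.0042 / (0.8·0.0042 + 0.25·0.9958) ≈ 0.0134
After a stylometric feature='present': P(author J) = 0.2·0.0134 / (0.2·0.0134 + 0.75·0.9866) ≈ 0.0036
After a second stylistic marker='present': P(author J) = 0.9·0.0036 / (0.9·0.0036 + 0.1·0.9964) ≈ 0.0316

0.0316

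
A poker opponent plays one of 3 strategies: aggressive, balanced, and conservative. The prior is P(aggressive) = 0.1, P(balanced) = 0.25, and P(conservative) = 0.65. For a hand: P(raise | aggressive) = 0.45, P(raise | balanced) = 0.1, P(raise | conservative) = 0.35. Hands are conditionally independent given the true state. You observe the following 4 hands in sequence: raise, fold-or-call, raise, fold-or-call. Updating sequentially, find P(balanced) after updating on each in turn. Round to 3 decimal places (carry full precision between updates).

Apply Bayes' rule sequentially, carrying P(balanced) forward.
After 'raise': normaliser = 0.45·0.1000 + 0.1·0.2500 + 0.35·0.6500; P(aggressive) ≈ 0.1513, P(balanced) ≈ 0.0840, P(conservative) ≈ 0.7647
After 'fold-or-call': normaliser = 0.55·0.1513 + 0.9·0.0840 + 0.65·0.7647; P(aggressive) ≈ 0.1268, P(balanced) ≈ 0.1153, P(conservative) ≈ 0.7578
After 'raise': normaliser = 0.45·0.1268 + 0.1·0.1153 + 0.35·0.7578; P(aggressive) ≈ 0.1710, P(balanced) ≈ 0.0345, P(conservative) ≈ 0.7945
After 'fold-or-call': normaliser = 0.55·0.1710 + 0.9·0.0345 + 0.65·0.7945; P(aggressive) ≈ 0.1466, P(balanced) ≈ 0.0485, P(conservative) ≈ 0.8050

0.048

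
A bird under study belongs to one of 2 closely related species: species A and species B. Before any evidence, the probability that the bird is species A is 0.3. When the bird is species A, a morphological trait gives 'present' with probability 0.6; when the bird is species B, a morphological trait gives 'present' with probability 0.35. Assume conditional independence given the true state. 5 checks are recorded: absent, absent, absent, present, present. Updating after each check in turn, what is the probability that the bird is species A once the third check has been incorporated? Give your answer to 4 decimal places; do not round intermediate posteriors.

0.0908

After 'absent': P(species A) = 0.4·0.3000 / (0.4·0.3000 + 0.65·0.7000) ≈ 0.2087
After 'absent': P(species A) = 0.4·0.2087 / (0.4·0.2087 + 0.65·0.7913) ≈ 0.1396
After 'absent': P(species A) = 0.4·0.1396 / (0.4·0.1396 + 0.65·0.8604) ≈ 0.0908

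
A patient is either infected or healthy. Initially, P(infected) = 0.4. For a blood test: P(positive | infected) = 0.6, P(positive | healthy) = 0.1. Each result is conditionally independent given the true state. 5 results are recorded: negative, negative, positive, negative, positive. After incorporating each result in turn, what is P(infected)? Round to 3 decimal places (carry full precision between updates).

0.678

After 'negative': P(infected) = 0.4·0.4000 / (0.4·0.4000 + 0.9·0.6000) ≈ 0.2286
After 'negative': P(infected) = 0.4·0.2286 / (0.4·0.2286 + 0.9·0.7714) ≈ 0.1164
After 'positive': P(infected) = 0.6·0.1164 / (0.6·0.1164 + 0.1·0.8836) ≈ 0.4414
After 'negative': P(infected) = 0.4·0.4414 / (0.4·0.4414 + 0.9·0.5586) ≈ 0.2599
After 'positive': P(infected) = 0.6·0.2599 / (0.6·0.2599 + 0.1·0.7401) ≈ 0.6781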